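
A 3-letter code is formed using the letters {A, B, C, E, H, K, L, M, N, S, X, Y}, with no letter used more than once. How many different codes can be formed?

Choose and order 3 of the 12 symbols: the first letter has 12 options, the next 11, then 10.
12 × 11 × 10 = 1320.

1320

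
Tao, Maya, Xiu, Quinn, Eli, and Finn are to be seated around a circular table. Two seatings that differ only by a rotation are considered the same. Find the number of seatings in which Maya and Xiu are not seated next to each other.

72

Without the restriction there are (5)! = 120 seatings.
Seatings with Maya beside Xiu: treat them as a block with 2 internal orders, giving 2 × (4)! = 48.
Subtracting, 120 − 48 = 72.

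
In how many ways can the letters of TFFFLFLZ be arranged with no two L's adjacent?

630

There are 8!/(4!·2!) = 840 arrangements of TFFFLFLZ in total.
If the two L's are adjacent, glue them into one block, leaving 7 items to arrange: (7)!/(4!) = 210 ways.
Hence 840 − 210 = 630.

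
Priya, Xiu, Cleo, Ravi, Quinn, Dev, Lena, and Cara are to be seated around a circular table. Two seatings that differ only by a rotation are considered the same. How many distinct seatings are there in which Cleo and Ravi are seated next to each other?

1440

Treat {Cleo, Ravi} as one unit (2 internal orders) and seat the resulting 7 units around the table: (6)! circular arrangements.
So 2 × (6)! = 2 × 720 = 1440.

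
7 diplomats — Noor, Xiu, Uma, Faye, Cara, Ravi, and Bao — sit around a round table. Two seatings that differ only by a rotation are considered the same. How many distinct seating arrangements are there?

Fix one person's seat to break rotational symmetry; the remaining 6 people can be arranged in (6)! = 720 ways.

720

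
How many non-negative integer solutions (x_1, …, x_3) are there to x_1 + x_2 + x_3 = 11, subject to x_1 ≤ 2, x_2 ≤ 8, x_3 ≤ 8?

21

By stars and bars, unrestricted non-negative solutions to x_1+…+x_3 = 11 number C(11+2,2) = 78.
Subtract solutions that violate a single cap (substitute x_i' = x_i − (cap_i+1)): x_1 ≥ 3 gives C(10,2) = 45; x_2 ≥ 9 gives C(4,2) = 6; x_3 ≥ 9 gives C(4,2) = 6. Together 57.
No two caps can be exceeded simultaneously, so the pair terms are all 0.
By inclusion–exclusion the count is 78 − 57 + 0 = 21.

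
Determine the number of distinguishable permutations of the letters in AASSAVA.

105

Letter multiplicities in AASSAVA: A×4, S×2, V×1.
The number of distinct arrangements is 7!/(4!·2!) = 5040/48 = 105.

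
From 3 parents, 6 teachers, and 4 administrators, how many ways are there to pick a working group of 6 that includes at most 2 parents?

Split by how many parents are chosen (0 through 2).
Sum: C(3,0)·C(10,6) + C(3,1)·C(10,5) + C(3,2)·C(10,4) = 210 + 756 + 630 = 1596.

1596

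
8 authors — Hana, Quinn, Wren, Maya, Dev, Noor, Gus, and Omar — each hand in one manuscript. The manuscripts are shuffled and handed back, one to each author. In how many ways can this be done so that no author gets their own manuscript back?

14833

This is the derangement count D_8: permutations of 8 items with no fixed point.
By inclusion–exclusion this is Σ_{j=0}^{8} (−1)^j C(8,j)·(8−j)!.
Computing: 40320 − 40320 + 20160 − 6720 + 1680 − 336 + 56 − 8 + 1 = 14833.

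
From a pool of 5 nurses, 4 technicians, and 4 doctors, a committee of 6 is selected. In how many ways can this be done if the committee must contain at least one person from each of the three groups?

1520

With no constraint there are C(13,6) = 1716 possible selections.
Selections missing a whole group: no nurses → C(8,6) = 28; no technicians → C(9,6) = 84; no doctors → C(9,6) = 84.
Add back selections omitting two groups (i.e. drawn from a single group): C(5,6) + C(4,6) + C(4,6) = 0.
By inclusion–exclusion: 1716 − 196 + 0 = 1520.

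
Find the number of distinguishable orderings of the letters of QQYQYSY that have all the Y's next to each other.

Treat the 3 copies of Y as a single block. The multiset to arrange is then {YYY, Q, Q, Q, S}, 5 items in all.
That gives (5)!/(3!) = 20 arrangements.

20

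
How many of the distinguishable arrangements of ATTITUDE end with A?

840

Fix A in the last position and arrange the remaining 7 letters.
Those 7 letters have T appearing 3 times, giving (7)!/(3!) = 840.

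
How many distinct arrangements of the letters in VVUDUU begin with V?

20

With the first slot taken by V, it remains to arrange the other 5 letters (VUDUU).
Those 5 letters have U appearing 3 times, giving (5)!/(3!) = 20.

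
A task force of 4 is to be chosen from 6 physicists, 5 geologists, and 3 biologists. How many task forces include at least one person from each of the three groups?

Unrestricted: C(14,4) = 1001 ways to pick any 4 of the 14.
Selections missing a whole group: no physicists → C(8,4) = 70; no geologists → C(9,4) = 126; no biologists → C(11,4) = 330.
Add back selections omitting two groups (i.e. drawn from a single group): C(6,4) + C(5,4) + C(3,4) = 20.
By inclusion–exclusion: 1001 − 526 + 20 = 495.

495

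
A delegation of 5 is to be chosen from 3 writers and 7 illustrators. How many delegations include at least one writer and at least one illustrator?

231

Unrestricted: C(10,5) = 252 ways to pick any 5 of the 10.
Subtract selections that omit an entire group: no writers → C(7,5) = 21; no illustrators → C(3,5) = 0.
Both groups omitted at once is impossible, so 252 − 21 = 231.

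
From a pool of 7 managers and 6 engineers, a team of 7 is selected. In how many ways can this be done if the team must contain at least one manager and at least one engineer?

1715

With no constraint there are C(13,7) = 1716 possible selections.
Subtract selections that omit an entire group: no managers → C(6,7) = 0; no engineers → C(7,7) = 1.
Both groups omitted at once is impossible, so 1716 − 1 = 1715.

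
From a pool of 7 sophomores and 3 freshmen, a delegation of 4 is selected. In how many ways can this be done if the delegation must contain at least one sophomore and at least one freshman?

With no constraint there are C(10,4) = 210 possible selections.
Selections missing a whole group: no sophomores → C(3,4) = 0; no freshmen → C(7,4) = 35.
Both groups omitted at once is impossible, so 210 − 35 = 175.

175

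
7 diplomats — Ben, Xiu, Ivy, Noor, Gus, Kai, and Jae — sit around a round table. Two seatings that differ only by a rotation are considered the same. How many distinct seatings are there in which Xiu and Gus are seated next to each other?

Glue Xiu and Gus into a block (2 internal orders). Seating 6 units around a circle gives (5)! arrangements.
So 2 × (5)! = 2 × 120 = 240.

240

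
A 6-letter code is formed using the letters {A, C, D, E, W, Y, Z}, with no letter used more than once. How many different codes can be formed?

With no repetition, fill the 6 letters in order: 7 choices, then 6, down to 2.
7 × 6 × 5 × 4 × 3 × 2 = 5040.

5040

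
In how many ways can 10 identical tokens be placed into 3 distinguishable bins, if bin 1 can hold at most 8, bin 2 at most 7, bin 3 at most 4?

36

Without the upper bounds there are C(12,2) = 66 ways to split 10 among 3 bins.
Subtract solutions that violate a single cap (substitute x_i' = x_i − (cap_i+1)): x_1 ≥ 9 gives C(3,2) = 3; x_2 ≥ 8 gives C(4,2) = 6; x_3 ≥ 5 gives C(7,2) = 21. Together 30.
No two caps can be exceeded simultaneously, so the pair terms are all 0.
By inclusion–exclusion the count is 66 − 30 + 0 = 36.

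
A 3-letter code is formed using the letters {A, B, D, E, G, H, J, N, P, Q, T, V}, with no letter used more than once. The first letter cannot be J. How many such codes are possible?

The first letter has 12−1 = 11 choices (anything except J).
The remaining 2 letters are filled from the other 11 symbols without repetition: 11 × 10 = 110.
Total: 11 × 110 = 1210.

1210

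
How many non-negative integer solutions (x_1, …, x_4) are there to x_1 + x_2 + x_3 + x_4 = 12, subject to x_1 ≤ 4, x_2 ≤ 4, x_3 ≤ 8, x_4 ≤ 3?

Ignoring the caps, the number of non-negative solutions to x_1+…+x_4 = 12 is C(15,3) = 455.
Subtract solutions that violate a single cap (substitute x_i' = x_i − (cap_i+1)): x_1 ≥ 5 gives C(10,3) = 120; x_2 ≥ 5 gives C(10,3) = 120; x_3 ≥ 9 gives C(6,3) = 20; x_4 ≥ 4 gives C(11,3) = 165. Together 425.
Add back pairs where two caps are both exceeded: 10 + 0 + 20 + 0 + 20 + 0 = 50.
By inclusion–exclusion the count is 455 − 425 + 50 = 80.

80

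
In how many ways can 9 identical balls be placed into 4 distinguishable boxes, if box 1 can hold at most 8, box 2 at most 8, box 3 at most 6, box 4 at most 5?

188

By stars and bars, unrestricted non-negative solutions to x_1+…+x_4 = 9 number C(9+3,3) = 220.
Subtract solutions that violate a single cap (substitute x_i' = x_i − (cap_i+1)): x_1 ≥ 9 gives C(3,3) = 1; x_2 ≥ 9 gives C(3,3) = 1; x_3 ≥ 7 gives C(5,3) = 10; x_4 ≥ 6 gives C(6,3) = 20. Together 32.
No two caps can be exceeded simultaneously, so the pair terms are all 0.
By inclusion–exclusion the count is 220 − 32 + 0 = 188.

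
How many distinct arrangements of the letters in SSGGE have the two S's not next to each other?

Total arrangements of SSGGE: 5!/(2!·2!) = 30.
Arrangements with the S's together: treat SS as one letter, giving (4)!/(2!) = 12.
Subtracting, 30 − 12 = 18 arrangements keep the S's apart.

18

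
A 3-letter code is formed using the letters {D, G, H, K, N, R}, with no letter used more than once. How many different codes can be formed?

120

With no repetition, fill the 3 letters in order: 6 choices, then 5, down to 4.
6 × 5 × 4 = 120.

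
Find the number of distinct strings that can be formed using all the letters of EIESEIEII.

Letter multiplicities in EIESEIEII: E×4, I×4, S×1.
So there are 9! / (4!·4!) = 630 distinguishable arrangements.

630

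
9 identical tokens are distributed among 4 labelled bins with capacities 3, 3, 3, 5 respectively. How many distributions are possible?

44

Ignoring the caps, the number of non-negative solutions to x_1+…+x_4 = 9 is C(12,3) = 220.
Subtract solutions that violate a single cap (substitute x_i' = x_i − (cap_i+1)): x_1 ≥ 4 gives C(8,3) = 56; x_2 ≥ 4 gives C(8,3) = 56; x_3 ≥ 4 gives C(8,3) = 56; x_4 ≥ 6 gives C(6,3) = 20. Together 188.
Add back pairs where two caps are both exceeded: 4 + 4 + 0 + 4 + 0 + 0 = 12.
By inclusion–exclusion the count is 220 − 188 + 12 = 44.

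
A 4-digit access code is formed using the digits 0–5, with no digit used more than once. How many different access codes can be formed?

With no repetition, fill the 4 digits in order: 6 choices, then 5, down to 3.
6 × 5 × 4 × 3 = 360.

360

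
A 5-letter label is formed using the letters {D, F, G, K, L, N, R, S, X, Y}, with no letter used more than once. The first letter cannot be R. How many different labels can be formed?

The first letter has 10−1 = 9 choices (anything except R).
The remaining 4 letters are filled from the other 9 symbols without repetition: 9 × 8 × 7 × 6 = 3024.
Total: 9 × 3024 = 27216.

27216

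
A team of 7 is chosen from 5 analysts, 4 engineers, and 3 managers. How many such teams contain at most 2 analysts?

246

Split by how many analysts are chosen (0 through 2).
Sum: C(5,0)·C(7,7) + C(5,1)·C(7,6) + C(5,2)·C(7,5) = 1 + 35 + 210 = 246.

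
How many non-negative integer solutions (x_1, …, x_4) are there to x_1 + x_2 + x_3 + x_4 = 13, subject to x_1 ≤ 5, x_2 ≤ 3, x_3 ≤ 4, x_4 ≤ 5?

34

Without the upper bounds there are C(16,3) = 560 ways to split 13 among 4 variables.
Subtract solutions that violate a single cap (substitute x_i' = x_i − (cap_i+1)): x_1 ≥ 6 gives C(10,3) = 120; x_2 ≥ 4 gives C(12,3) = 220; x_3 ≥ 5 gives C(11,3) = 165; x_4 ≥ 6 gives C(10,3) = 120. Together 625.
Add back pairs where two caps are both exceeded: 20 + 10 + 4 + 35 + 20 + 10 = 99.
By inclusion–exclusion the count is 560 − 625 + 99 = 34.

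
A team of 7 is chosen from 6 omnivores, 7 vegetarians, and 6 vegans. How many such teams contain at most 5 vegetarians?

Split by how many vegetarians are chosen (0 through 5).
Sum: C(7,0)·C(12,7) + C(7,1)·C(12,6) + C(7,2)·C(12,5) + C(7,3)·C(12,4) + C(7,4)·C(12,3) + C(7,5)·C(12,2) = 792 + 6468 + 16632 + 17325 + 7700 + 1386 = 50303.

50303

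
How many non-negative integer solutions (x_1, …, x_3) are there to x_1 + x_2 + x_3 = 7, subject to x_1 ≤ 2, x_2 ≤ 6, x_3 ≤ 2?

8

Ignoring the caps, the number of non-negative solutions to x_1+…+x_3 = 7 is C(9,2) = 36.
Subtract solutions that violate a single cap (substitute x_i' = x_i − (cap_i+1)): x_1 ≥ 3 gives C(6,2) = 15; x_2 ≥ 7 gives C(2,2) = 1; x_3 ≥ 3 gives C(6,2) = 15. Together 31.
Add back pairs where two caps are both exceeded: 0 + 3 + 0 = 3.
By inclusion–exclusion the count is 36 − 31 + 3 = 8.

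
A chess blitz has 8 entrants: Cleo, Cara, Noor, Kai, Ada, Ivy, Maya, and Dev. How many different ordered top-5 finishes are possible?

There are 8 choices for 1st place, 7 for 2nd, and so on down to 4 for position 5.
That gives 8 × 7 × 6 × 5 × 4 = 6720.

6720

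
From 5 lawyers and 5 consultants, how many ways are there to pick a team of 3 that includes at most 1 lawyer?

60

Split by how many lawyers are chosen (0 through 1).
Sum: C(5,0)·C(5,3) + C(5,1)·C(5,2) = 10 + 50 = 60.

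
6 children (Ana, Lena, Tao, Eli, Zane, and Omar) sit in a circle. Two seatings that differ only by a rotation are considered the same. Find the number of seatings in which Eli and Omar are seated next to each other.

Glue Eli and Omar into a block (2 internal orders). Seating 5 units around a circle gives (4)! arrangements.
So 2 × (4)! = 2 × 24 = 48.

48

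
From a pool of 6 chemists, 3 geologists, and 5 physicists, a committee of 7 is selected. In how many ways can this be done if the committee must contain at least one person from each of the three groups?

Total 7-person selections from all 14: C(14,7) = 3432.
Selections missing a whole group: no chemists → C(8,7) = 8; no geologists → C(11,7) = 330; no physicists → C(9,7) = 36.
Add back selections omitting two groups (i.e. drawn from a single group): C(6,7) + C(3,7) + C(5,7) = 0.
By inclusion–exclusion: 3432 − 374 + 0 = 3058.

3058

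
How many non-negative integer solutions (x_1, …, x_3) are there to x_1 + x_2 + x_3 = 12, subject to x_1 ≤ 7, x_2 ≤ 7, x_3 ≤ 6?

40

By stars and bars, unrestricted non-negative solutions to x_1+…+x_3 = 12 number C(12+2,2) = 91.
Subtract solutions that violate a single cap (substitute x_i' = x_i − (cap_i+1)): x_1 ≥ 8 gives C(6,2) = 15; x_2 ≥ 8 gives C(6,2) = 15; x_3 ≥ 7 gives C(7,2) = 21. Together 51.
No two caps can be exceeded simultaneously, so the pair terms are all 0.
By inclusion–exclusion the count is 91 − 51 + 0 = 40.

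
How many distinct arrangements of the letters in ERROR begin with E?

4

Fix E in the first position and arrange the remaining 4 letters.
Those 4 letters have R appearing 3 times, giving (4)!/(3!) = 4.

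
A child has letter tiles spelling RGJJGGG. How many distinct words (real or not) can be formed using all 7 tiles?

105

The 7 letters of RGJJGGG have repeats: G appearing 4 times and J appearing twice.
The number of distinct arrangements is 7!/(4!·2!) = 5040/48 = 105.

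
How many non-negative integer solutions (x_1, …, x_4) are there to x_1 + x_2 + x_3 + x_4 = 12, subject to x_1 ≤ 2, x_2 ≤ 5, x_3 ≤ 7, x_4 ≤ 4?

59

By stars and bars, unrestricted non-negative solutions to x_1+…+x_4 = 12 number C(12+3,3) = 455.
Subtract solutions that violate a single cap (substitute x_i' = x_i − (cap_i+1)): x_1 ≥ 3 gives C(12,3) = 220; x_2 ≥ 6 gives C(9,3) = 84; x_3 ≥ 8 gives C(7,3) = 35; x_4 ≥ 5 gives C(10,3) = 120. Together 459.
Add back pairs where two caps are both exceeded: 20 + 4 + 35 + 0 + 4 + 0 = 63.
By inclusion–exclusion the count is 455 − 459 + 63 = 59.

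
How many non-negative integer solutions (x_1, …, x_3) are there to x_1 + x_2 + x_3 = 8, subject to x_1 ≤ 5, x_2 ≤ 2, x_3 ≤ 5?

12

By stars and bars, unrestricted non-negative solutions to x_1+…+x_3 = 8 number C(8+2,2) = 45.
Subtract solutions that violate a single cap (substitute x_i' = x_i − (cap_i+1)): x_1 ≥ 6 gives C(4,2) = 6; x_2 ≥ 3 gives C(7,2) = 21; x_3 ≥ 6 gives C(4,2) = 6. Together 33.
No two caps can be exceeded simultaneously, so the pair terms are all 0.
By inclusion–exclusion the count is 45 − 33 + 0 = 12.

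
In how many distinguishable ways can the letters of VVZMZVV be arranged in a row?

105

Letter multiplicities in VVZMZVV: M×1, V×4, Z×2.
Dividing 7! = 5040 by 4!·2! = 48 for the repeated letters gives 105.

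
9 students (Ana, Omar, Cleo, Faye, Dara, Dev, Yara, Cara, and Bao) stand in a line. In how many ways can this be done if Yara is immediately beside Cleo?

80640

Treat {Yara, Cleo} as a single unit. There are 8 units to order, and the pair itself can be ordered 2 ways.
That gives 2 × 8! = 2 × 40320 = 80640.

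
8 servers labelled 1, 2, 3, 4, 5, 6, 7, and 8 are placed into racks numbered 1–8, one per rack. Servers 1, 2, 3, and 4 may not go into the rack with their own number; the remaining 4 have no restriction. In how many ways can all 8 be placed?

Let Aᵢ (for 1 ≤ i ≤ 4) be the placements that put server i in its forbidden rack. Any j of these fix j positions, leaving (8−j)! ways to fill the rest, and there are C(4,j) ways to pick which j.
By inclusion–exclusion, the number of valid placements is Σ_{j=0}^{4} (−1)^j C(4,j)·(8−j)!.
Computing: 40320 − 20160 + 4320 − 480 + 24 = 24024.

24024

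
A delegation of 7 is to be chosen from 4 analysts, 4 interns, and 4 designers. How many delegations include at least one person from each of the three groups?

768

Total 7-person selections from all 12: C(12,7) = 792.
Selections missing a whole group: no analysts → C(8,7) = 8; no interns → C(8,7) = 8; no designers → C(8,7) = 8.
Add back selections omitting two groups (i.e. drawn from a single group): C(4,7) + C(4,7) + C(4,7) = 0.
By inclusion–exclusion: 792 − 24 + 0 = 768.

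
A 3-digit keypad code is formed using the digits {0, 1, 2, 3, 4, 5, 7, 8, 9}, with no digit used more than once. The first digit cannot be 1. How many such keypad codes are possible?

448

The first digit has 9−1 = 8 choices (anything except 1).
The remaining 2 digits are filled from the other 8 symbols without repetition: 8 × 7 = 56.
Total: 8 × 56 = 448.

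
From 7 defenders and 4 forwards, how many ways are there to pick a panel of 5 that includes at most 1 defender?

7

Split by how many defenders are chosen (0 through 1).
Sum: C(7,0)·C(4,5) + C(7,1)·C(4,4) = 0 + 7 = 7.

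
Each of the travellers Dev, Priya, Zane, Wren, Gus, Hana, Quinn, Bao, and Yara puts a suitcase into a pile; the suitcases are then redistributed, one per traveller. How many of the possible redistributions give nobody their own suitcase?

This is the derangement count D_9: permutations of 9 items with no fixed point.
By inclusion–exclusion this is Σ_{j=0}^{9} (−1)^j C(9,j)·(9−j)!.
Computing: 362880 − 362880 + 181440 − 60480 + 15120 − 3024 + 504 − 72 + 9 − 1 = 133496.

133496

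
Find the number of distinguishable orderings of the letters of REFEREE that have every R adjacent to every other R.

Treat the 2 copies of R as a single block. The multiset to arrange is then {RR, E, E, E, E, F}, 6 items in all.
That gives (6)!/(4!) = 30 arrangements.

30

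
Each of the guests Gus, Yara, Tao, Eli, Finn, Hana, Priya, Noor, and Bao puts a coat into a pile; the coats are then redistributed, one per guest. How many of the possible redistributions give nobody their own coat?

133496

This is the derangement count D_9: permutations of 9 items with no fixed point.
By inclusion–exclusion this is Σ_{j=0}^{9} (−1)^j C(9,j)·(9−j)!.
Computing: 362880 − 362880 + 181440 − 60480 + 15120 − 3024 + 504 − 72 + 9 − 1 = 133496.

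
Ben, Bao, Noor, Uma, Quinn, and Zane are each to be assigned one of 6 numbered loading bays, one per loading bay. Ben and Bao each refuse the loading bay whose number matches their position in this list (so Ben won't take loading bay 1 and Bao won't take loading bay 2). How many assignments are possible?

504

Let Aᵢ (for i ∈ {1, 2}) be the placements that put person i in their forbidden loading bay. Any j of these fix j positions, leaving (6−j)! ways to fill the rest, and there are C(2,j) ways to pick which j.
By inclusion–exclusion, the number of valid placements is Σ_{j=0}^{2} (−1)^j C(2,j)·(6−j)!.
Computing: 720 − 240 + 24 = 504.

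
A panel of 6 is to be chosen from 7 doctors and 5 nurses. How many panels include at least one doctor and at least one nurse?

Total 6-person selections from all 12: C(12,6) = 924.
Subtract selections that omit an entire group: no doctors → C(5,6) = 0; no nurses → C(7,6) = 7.
Both groups omitted at once is impossible, so 924 − 7 = 917.

917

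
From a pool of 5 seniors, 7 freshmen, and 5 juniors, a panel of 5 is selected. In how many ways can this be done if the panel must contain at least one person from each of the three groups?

Total 5-person selections from all 17: C(17,5) = 6188.
Selections missing a whole group: no seniors → C(12,5) = 792; no freshmen → C(10,5) = 252; no juniors → C(12,5) = 792.
Add back selections omitting two groups (i.e. drawn from a single group): C(5,5) + C(7,5) + C(5,5) = 23.
By inclusion–exclusion: 6188 − 1836 + 23 = 4375.

4375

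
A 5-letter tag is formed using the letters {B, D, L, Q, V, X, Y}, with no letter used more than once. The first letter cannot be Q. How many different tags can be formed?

The first letter has 7−1 = 6 choices (anything except Q).
The remaining 4 letters are filled from the other 6 symbols without repetition: 6 × 5 × 4 × 3 = 360.
Total: 6 × 360 = 2160.

2160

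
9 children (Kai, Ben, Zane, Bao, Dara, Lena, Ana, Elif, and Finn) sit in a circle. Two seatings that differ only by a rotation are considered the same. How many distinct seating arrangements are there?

Seat Kai anywhere (absorbing the rotational symmetry), then permute the other 8: (8)! = 40320.

40320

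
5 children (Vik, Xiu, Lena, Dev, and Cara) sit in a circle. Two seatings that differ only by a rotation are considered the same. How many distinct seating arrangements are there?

Seat Vik anywhere (absorbing the rotational symmetry), then permute the other 4: (4)! = 24.

24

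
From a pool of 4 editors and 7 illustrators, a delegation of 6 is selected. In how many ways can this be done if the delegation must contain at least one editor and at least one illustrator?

455

Unrestricted: C(11,6) = 462 ways to pick any 6 of the 11.
Subtract selections that omit an entire group: no editors → C(7,6) = 7; no illustrators → C(4,6) = 0.
Both groups omitted at once is impossible, so 462 − 7 = 455.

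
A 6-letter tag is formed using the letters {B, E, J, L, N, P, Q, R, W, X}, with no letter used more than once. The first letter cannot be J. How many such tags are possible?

136080

The first letter has 10−1 = 9 choices (anything except J).
The remaining 5 letters are filled from the other 9 symbols without repetition: 9 × 8 × 7 × 6 × 5 = 15120.
Total: 9 × 15120 = 136080.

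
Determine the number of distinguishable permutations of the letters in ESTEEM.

120

ESTEEM has 6 letters with E appearing 3 times.
So there are 6! / (3!) = 120 distinguishable arrangements.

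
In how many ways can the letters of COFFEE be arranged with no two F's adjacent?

Total arrangements of COFFEE: 6!/(2!·2!) = 180.
If the two F's are adjacent, glue them into one block, leaving 5 items to arrange: (5)!/(2!) = 60 ways.
Subtracting, 180 − 60 = 120 arrangements keep the F's apart.

120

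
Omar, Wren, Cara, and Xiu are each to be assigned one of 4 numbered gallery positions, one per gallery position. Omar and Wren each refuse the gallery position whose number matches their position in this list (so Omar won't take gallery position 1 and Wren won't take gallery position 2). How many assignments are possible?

14

Let Aᵢ (for i ∈ {1, 2}) be the placements that put person i in their forbidden gallery position. Any j of these fix j positions, leaving (4−j)! ways to fill the rest, and there are C(2,j) ways to pick which j.
By inclusion–exclusion, the number of valid placements is Σ_{j=0}^{2} (−1)^j C(2,j)·(4−j)!.
Computing: 24 − 12 + 2 = 14.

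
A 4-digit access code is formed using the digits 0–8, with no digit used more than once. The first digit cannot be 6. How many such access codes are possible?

2688

The first digit has 9−1 = 8 choices (anything except 6).
The remaining 3 digits are filled from the other 8 symbols without repetition: 8 × 7 × 6 = 336.
Total: 8 × 336 = 2688.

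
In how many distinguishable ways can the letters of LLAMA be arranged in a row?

Letter multiplicities in LLAMA: A×2, L×2, M×1.
The number of distinct arrangements is 5!/(2!·2!) = 120/4 = 30.

30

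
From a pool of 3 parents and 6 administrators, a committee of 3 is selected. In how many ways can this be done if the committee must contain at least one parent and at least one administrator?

Unrestricted: C(9,3) = 84 ways to pick any 3 of the 9.
Selections missing a whole group: no parents → C(6,3) = 20; no administrators → C(3,3) = 1.
Both groups omitted at once is impossible, so 84 − 21 = 63.

63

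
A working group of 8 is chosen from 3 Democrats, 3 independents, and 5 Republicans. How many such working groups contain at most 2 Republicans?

10

Split by how many Republicans are chosen (0 through 2).
Sum: C(5,0)·C(6,8) + C(5,1)·C(6,7) + C(5,2)·C(6,6) = 0 + 0 + 10 = 10.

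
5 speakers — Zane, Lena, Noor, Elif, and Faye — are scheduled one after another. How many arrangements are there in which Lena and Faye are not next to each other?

There are 5! = 120 arrangements in all. If Lena and Faye are adjacent, merging them into one block gives 2·(4)! = 48 arrangements.
So 120 − 48 = 72 arrangements keep them apart.

72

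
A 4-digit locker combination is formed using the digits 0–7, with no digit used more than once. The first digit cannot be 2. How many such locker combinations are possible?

The first digit has 8−1 = 7 choices (anything except 2).
The remaining 3 digits are filled from the other 7 symbols without repetition: 7 × 6 × 5 = 210.
Total: 7 × 210 = 1470.

1470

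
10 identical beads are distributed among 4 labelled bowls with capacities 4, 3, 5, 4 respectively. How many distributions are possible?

Without the upper bounds there are C(13,3) = 286 ways to split 10 among 4 bowls.
Subtract solutions that violate a single cap (substitute x_i' = x_i − (cap_i+1)): x_1 ≥ 5 gives C(8,3) = 56; x_2 ≥ 4 gives C(9,3) = 84; x_3 ≥ 6 gives C(7,3) = 35; x_4 ≥ 5 gives C(8,3) = 56. Together 231.
Add back pairs where two caps are both exceeded: 4 + 0 + 1 + 1 + 4 + 0 = 10.
By inclusion–exclusion the count is 286 − 231 + 10 = 65.

65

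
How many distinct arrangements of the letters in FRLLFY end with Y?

With the last slot taken by Y, it remains to arrange the other 5 letters (FRLLF).
Those 5 letters have F appearing twice and L appearing twice, giving (5)!/(2!·2!) = 30.

30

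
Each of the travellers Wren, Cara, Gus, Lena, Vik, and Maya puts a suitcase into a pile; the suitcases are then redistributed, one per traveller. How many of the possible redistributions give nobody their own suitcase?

Let Aᵢ be the assignments in which traveller i gets their own suitcase. We want the size of the complement of A₁∪…∪A_6.
By inclusion–exclusion this is Σ_{j=0}^{6} (−1)^j C(6,j)·(6−j)!.
Computing: 720 − 720 + 360 − 120 + 30 − 6 + 1 = 265.

265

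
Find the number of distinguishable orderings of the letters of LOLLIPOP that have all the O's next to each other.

Treat the 2 copies of O as a single block. The multiset to arrange is then {OO, I, L, L, L, P, P}, 7 items in all.
That gives (7)!/(3!·2!) = 420 arrangements.

420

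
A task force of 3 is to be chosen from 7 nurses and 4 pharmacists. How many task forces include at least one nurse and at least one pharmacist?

Total 3-person selections from all 11: C(11,3) = 165.
Subtract selections that omit an entire group: no nurses → C(4,3) = 4; no pharmacists → C(7,3) = 35.
Both groups omitted at once is impossible, so 165 − 39 = 126.

126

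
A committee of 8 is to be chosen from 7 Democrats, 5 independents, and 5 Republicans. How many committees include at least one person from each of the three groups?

23275

With no constraint there are C(17,8) = 24310 possible selections.
Selections missing a whole group: no Democrats → C(10,8) = 45; no independents → C(12,8) = 495; no Republicans → C(12,8) = 495.
Add back selections omitting two groups (i.e. drawn from a single group): C(7,8) + C(5,8) + C(5,8) = 0.
By inclusion–exclusion: 24310 − 1035 + 0 = 23275.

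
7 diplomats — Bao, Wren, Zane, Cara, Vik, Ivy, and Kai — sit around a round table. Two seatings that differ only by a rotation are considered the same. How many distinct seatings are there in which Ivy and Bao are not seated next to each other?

Without the restriction there are (6)! = 720 seatings.
Seatings with Ivy beside Bao: treat them as a block with 2 internal orders, giving 2 × (5)! = 240.
Subtracting, 720 − 240 = 480.

480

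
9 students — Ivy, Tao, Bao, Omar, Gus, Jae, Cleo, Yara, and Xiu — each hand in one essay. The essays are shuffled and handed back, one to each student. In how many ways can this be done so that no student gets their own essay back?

133496

This is the derangement count D_9: permutations of 9 items with no fixed point.
By inclusion–exclusion this is Σ_{j=0}^{9} (−1)^j C(9,j)·(9−j)!.
Computing: 362880 − 362880 + 181440 − 60480 + 15120 − 3024 + 504 − 72 + 9 − 1 = 133496.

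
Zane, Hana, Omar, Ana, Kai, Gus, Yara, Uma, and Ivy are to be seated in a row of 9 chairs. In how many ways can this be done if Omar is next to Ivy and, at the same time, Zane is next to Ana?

20160

Treat {Omar,Ivy} as one block (2 orders) and {Zane,Ana} as another (2 orders).
That leaves 7 units to arrange: 2 × 2 × 7! = 4 × 5040 = 20160.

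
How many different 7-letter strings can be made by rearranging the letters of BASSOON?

1260

BASSOON has 7 letters with O appearing twice and S appearing twice.
So there are 7! / (2!·2!) = 1260 distinguishable arrangements.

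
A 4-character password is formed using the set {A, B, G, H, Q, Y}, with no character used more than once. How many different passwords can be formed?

This is a permutation of 4 out of 6: P(6,4) = 6!/2!.
That product is 6 × 5 × 4 × 3 = 360.

360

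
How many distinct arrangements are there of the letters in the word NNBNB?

10

The 5 letters of NNBNB have repeats: B appearing twice and N appearing 3 times.
So there are 5! / (3!·2!) = 10 distinguishable arrangements.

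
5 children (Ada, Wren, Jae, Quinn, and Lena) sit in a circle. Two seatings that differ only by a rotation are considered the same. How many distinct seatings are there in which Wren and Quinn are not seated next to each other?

12

All circular seatings of 5 people number (4)! = 24.
Seatings with Wren beside Quinn: treat them as a block with 2 internal orders, giving 2 × (3)! = 12.
Subtracting, 24 − 12 = 12.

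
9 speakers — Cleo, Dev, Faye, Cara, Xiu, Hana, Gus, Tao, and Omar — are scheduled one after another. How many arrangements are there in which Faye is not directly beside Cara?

There are 9! = 362880 arrangements in all. If Faye and Cara are adjacent, merging them into one block gives 2·(8)! = 80640 arrangements.
So 362880 − 80640 = 282240 arrangements keep them apart.

282240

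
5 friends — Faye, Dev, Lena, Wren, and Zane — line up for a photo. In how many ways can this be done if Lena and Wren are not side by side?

Of the 5! = 120 arrangements, those with Lena and Wren adjacent number 2 × 4! = 48 (treat the pair as a block with 2 internal orders).
So 120 − 48 = 72 arrangements keep them apart.

72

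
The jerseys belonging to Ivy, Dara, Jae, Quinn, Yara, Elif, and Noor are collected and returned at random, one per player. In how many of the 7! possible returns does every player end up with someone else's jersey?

Count assignments avoiding every fixed point. For any j of the 7 players fixed to their old jersey, the other 7−j can be arranged in (7−j)! ways.
By inclusion–exclusion this is Σ_{j=0}^{7} (−1)^j C(7,j)·(7−j)!.
Computing: 5040 − 5040 + 2520 − 840 + 210 − 42 + 7 − 1 = 1854.

1854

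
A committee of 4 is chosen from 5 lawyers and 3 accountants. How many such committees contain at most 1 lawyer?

Split by how many lawyers are chosen (0 through 1).
Sum: C(5,0)·C(3,4) + C(5,1)·C(3,3) = 0 + 5 = 5.

5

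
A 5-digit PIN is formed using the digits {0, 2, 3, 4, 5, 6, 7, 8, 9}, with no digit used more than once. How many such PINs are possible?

Choose and order 5 of the 9 symbols: the first digit has 9 options, the next 8, and so on down to 5.
That product is 9 × 8 × 7 × 6 × 5 = 15120.

15120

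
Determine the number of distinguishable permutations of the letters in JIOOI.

30

The 5 letters of JIOOI have repeats: I appearing twice and O appearing twice.
So there are 5! / (2!·2!) = 30 distinguishable arrangements.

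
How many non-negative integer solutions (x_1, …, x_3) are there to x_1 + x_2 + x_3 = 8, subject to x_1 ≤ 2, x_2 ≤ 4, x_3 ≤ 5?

9

Without the upper bounds there are C(10,2) = 45 ways to split 8 among 3 variables.
Subtract solutions that violate a single cap (substitute x_i' = x_i − (cap_i+1)): x_1 ≥ 3 gives C(7,2) = 21; x_2 ≥ 5 gives C(5,2) = 10; x_3 ≥ 6 gives C(4,2) = 6. Together 37.
Add back pairs where two caps are both exceeded: 1 + 0 + 0 = 1.
By inclusion–exclusion the count is 45 − 37 + 1 = 9.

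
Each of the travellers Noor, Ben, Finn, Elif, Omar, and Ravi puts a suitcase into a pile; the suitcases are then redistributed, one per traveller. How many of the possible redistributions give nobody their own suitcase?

265

This is the derangement count D_6: permutations of 6 items with no fixed point.
By inclusion–exclusion this is Σ_{j=0}^{6} (−1)^j C(6,j)·(6−j)!.
Computing: 720 − 720 + 360 − 120 + 30 − 6 + 1 = 265.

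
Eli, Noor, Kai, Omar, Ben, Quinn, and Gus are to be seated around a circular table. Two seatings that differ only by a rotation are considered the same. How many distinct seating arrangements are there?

Fix one person's seat to break rotational symmetry; the remaining 6 people can be arranged in (6)! = 720 ways.

720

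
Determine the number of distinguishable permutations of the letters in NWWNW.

The 5 letters of NWWNW have repeats: N appearing twice and W appearing 3 times.
So there are 5! / (3!·2!) = 10 distinguishable arrangements.

10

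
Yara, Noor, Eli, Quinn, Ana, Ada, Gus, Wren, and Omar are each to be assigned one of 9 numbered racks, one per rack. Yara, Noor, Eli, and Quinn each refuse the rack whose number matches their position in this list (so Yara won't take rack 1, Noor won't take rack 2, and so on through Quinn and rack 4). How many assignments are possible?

Let Aᵢ (for 1 ≤ i ≤ 4) be the placements that put person i in their forbidden rack. Any j of these fix j positions, leaving (9−j)! ways to fill the rest, and there are C(4,j) ways to pick which j.
By inclusion–exclusion, the number of valid placements is Σ_{j=0}^{4} (−1)^j C(4,j)·(9−j)!.
Computing: 362880 − 161280 + 30240 − 2880 + 120 = 229080.

229080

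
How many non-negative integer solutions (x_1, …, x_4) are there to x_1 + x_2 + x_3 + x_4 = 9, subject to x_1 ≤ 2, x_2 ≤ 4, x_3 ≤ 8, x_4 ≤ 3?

59

By stars and bars, unrestricted non-negative solutions to x_1+…+x_4 = 9 number C(9+3,3) = 220.
Subtract solutions that violate a single cap (substitute x_i' = x_i − (cap_i+1)): x_1 ≥ 3 gives C(9,3) = 84; x_2 ≥ 5 gives C(7,3) = 35; x_3 ≥ 9 gives C(3,3) = 1; x_4 ≥ 4 gives C(8,3) = 56. Together 176.
Add back pairs where two caps are both exceeded: 4 + 0 + 10 + 0 + 1 + 0 = 15.
By inclusion–exclusion the count is 220 − 176 + 15 = 59.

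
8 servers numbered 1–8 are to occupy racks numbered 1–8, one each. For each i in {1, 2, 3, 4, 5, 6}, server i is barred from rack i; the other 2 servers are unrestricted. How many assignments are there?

Let Aᵢ (for 1 ≤ i ≤ 6) be the placements that put server i in its forbidden rack. Any j of these fix j positions, leaving (8−j)! ways to fill the rest, and there are C(6,j) ways to pick which j.
By inclusion–exclusion, the number of valid placements is Σ_{j=0}^{6} (−1)^j C(6,j)·(8−j)!.
Computing: 40320 − 30240 + 10800 − 2400 + 360 − 36 + 2 = 18806.

18806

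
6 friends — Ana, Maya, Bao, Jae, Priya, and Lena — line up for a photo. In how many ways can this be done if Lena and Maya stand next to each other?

240

Treat {Lena, Maya} as a single unit. There are 5 units to order, and the pair itself can be ordered 2 ways.
That gives 2 × 5! = 2 × 120 = 240.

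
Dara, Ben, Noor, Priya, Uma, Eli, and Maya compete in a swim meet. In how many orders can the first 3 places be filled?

210

There are 7 choices for 1st place, 6 for 2nd, and 5 for 3rd.
That gives 7 × 6 × 5 = 210.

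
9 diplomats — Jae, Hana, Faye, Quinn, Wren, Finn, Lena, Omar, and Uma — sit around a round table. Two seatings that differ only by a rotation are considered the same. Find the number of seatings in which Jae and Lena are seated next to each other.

10080

Glue Jae and Lena into a block (2 internal orders). Seating 8 units around a circle gives (7)! arrangements.
So 2 × (7)! = 2 × 5040 = 10080.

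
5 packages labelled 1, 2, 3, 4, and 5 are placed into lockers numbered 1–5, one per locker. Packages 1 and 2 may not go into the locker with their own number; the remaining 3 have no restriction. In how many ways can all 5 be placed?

78

Let Aᵢ (for i ∈ {1, 2}) be the placements that put package i in its forbidden locker. Any j of these fix j positions, leaving (5−j)! ways to fill the rest, and there are C(2,j) ways to pick which j.
By inclusion–exclusion, the number of valid placements is Σ_{j=0}^{2} (−1)^j C(2,j)·(5−j)!.
Computing: 120 − 48 + 6 = 78.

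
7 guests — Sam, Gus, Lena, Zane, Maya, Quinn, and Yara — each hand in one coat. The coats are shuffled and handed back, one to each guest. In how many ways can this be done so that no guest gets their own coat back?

1854

This is the derangement count D_7: permutations of 7 items with no fixed point.
By inclusion–exclusion this is Σ_{j=0}^{7} (−1)^j C(7,j)·(7−j)!.
Computing: 5040 − 5040 + 2520 − 840 + 210 − 42 + 7 − 1 = 1854.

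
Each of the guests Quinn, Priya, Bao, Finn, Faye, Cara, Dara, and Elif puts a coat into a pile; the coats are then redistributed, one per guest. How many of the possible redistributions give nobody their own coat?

14833

Count assignments avoiding every fixed point. For any j of the 8 guests fixed to their own coat, the other 8−j can be arranged in (8−j)! ways.
By inclusion–exclusion this is Σ_{j=0}^{8} (−1)^j C(8,j)·(8−j)!.
Computing: 40320 − 40320 + 20160 − 6720 + 1680 − 336 + 56 − 8 + 1 = 14833.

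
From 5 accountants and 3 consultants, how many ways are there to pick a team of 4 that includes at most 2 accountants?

Split by how many accountants are chosen (0 through 2).
Sum: C(5,0)·C(3,4) + C(5,1)·C(3,3) + C(5,2)·C(3,2) = 0 + 5 + 30 = 35.

35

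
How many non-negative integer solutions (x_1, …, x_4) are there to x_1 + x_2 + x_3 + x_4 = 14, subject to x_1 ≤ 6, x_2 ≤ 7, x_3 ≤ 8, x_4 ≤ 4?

215

Ignoring the caps, the number of non-negative solutions to x_1+…+x_4 = 14 is C(17,3) = 680.
Subtract solutions that violate a single cap (substitute x_i' = x_i − (cap_i+1)): x_1 ≥ 7 gives C(10,3) = 120; x_2 ≥ 8 gives C(9,3) = 84; x_3 ≥ 9 gives C(8,3) = 56; x_4 ≥ 5 gives C(12,3) = 220. Together 480.
Add back pairs where two caps are both exceeded: 0 + 0 + 10 + 0 + 4 + 1 = 15.
By inclusion–exclusion the count is 680 − 480 + 15 = 215.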